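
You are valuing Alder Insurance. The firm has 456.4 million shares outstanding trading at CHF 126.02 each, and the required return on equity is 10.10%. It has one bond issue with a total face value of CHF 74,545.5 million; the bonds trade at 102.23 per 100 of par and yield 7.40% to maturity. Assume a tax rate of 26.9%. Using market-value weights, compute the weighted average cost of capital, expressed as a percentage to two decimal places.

Market value of equity E = 126.02 × 456.4m = 57515.528m. Market value of debt D = 74545.5m × 102.23/100 = 76207.86465m.
Total capital V = 57515.528 + 76207.86465 = 133723.39265.
Equity: weight = 57515.528/133723.39265 = 0.4301; cost = 10.1%.
Bonds outstanding: weight = 76207.86465/133723.39265 = 0.5699; after-tax cost = 7.4% × (1 − 26.9%) = 5.4094%.
WACC = 0.4301 × 10.1000% + 0.5699 × 5.4094% = 7.4269%.

7.43%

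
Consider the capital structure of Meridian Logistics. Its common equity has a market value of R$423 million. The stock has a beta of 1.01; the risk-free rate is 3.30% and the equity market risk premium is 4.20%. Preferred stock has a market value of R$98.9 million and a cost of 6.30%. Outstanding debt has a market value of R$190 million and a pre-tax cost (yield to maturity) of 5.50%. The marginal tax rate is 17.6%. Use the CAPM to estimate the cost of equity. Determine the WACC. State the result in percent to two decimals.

6.57%

Cost of equity via CAPM: Re = 3.3% + 1.01 × 4.2% = 7.5420%.
Total capital V = 423 + 98.9 + 190 = 711.9.
Equity: weight = 423/711.9 = 0.5942; cost = 7.542%.
Preferred: weight = 98.9/711.9 = 0.1389; cost = 6.3%.
Debt: weight = 190/711.9 = 0.2669; after-tax cost = 5.5% × (1 − 17.6%) = 4.5320%.
WACC = 0.5942 × 7.5420% + 0.1389 × 6.3000% + 0.2669 × 4.5320% = 6.5661%.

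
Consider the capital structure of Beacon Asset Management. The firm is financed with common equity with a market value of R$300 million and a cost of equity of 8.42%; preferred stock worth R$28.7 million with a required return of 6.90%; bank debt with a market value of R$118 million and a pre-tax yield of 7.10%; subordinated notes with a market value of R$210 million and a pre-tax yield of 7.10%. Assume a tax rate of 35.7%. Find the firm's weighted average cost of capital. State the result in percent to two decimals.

6.43%

Total capital V = 300 + 28.7 + 118 + 210 = 656.7.
Equity: weight = 300/656.7 = 0.4568; cost = 8.42%.
Preferred: weight = 28.7/656.7 = 0.0437; cost = 6.9%.
Bank debt: weight = 118/656.7 = 0.1797; after-tax cost = 7.1% × (1 − 35.7%) = 4.5653%.
Subordinated notes: weight = 210/656.7 = 0.3198; after-tax cost = 7.1% × (1 − 35.7%) = 4.5653%.
WACC = 0.4568 × 8.4200% + 0.0437 × 6.9000% + 0.1797 × 4.5653% + 0.3198 × 4.5653% = 6.4283%.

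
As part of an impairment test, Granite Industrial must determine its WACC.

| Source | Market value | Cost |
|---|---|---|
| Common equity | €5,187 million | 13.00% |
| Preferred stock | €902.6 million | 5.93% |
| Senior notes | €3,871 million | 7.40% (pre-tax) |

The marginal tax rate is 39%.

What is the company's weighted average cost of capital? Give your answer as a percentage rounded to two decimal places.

Total capital V = 5187 + 902.6 + 3871 = 9960.6.
Equity: weight = 5187/9960.6 = 0.5208; cost = 13%.
Preferred: weight = 902.6/9960.6 = 0.0906; cost = 5.93%.
Senior notes: weight = 3871/9960.6 = 0.3886; after-tax cost = 7.4% × (1 − 39%) = 4.5140%.
WACC = 0.5208 × 13.0000% + 0.0906 × 5.9300% + 0.3886 × 4.5140% = 9.0614%.

9.06%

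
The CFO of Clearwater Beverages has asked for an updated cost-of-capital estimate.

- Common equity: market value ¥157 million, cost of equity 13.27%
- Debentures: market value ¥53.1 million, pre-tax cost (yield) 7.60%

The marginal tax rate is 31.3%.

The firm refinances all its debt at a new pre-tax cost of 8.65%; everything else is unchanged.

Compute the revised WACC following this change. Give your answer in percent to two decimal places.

11.42%

After the change:
Total capital V = 157 + 53.1 = 210.1.
Equity: weight = 157/210.1 = 0.7473; cost = 13.27%.
Debentures: weight = 53.1/210.1 = 0.2527; after-tax cost = 8.65% × (1 − 31.3%) = 5.9426%.
WACC = 0.7473 × 13.2700% + 0.2527 × 5.9426% = 11.4181%.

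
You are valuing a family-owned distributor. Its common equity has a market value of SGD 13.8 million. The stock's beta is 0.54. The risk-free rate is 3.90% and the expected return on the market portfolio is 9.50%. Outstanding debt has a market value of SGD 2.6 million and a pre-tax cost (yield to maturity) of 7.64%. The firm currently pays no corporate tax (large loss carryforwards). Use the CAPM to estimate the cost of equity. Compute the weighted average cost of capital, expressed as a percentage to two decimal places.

Market risk premium = 9.5% − 3.9% = 5.6%.
Cost of equity via CAPM: Re = 3.9% + 0.54 × 5.6% = 6.9240%.
Total capital V = 13.8 + 2.6 = 16.4.
Equity: weight = 13.8/16.4 = 0.8415; cost = 6.924%.
Debt: weight = 2.6/16.4 = 0.1585; after-tax cost = 7.64% × (1 − 0%) = 7.6400%.
WACC = 0.8415 × 6.9240% + 0.1585 × 7.6400% = 7.0375%.

7.04%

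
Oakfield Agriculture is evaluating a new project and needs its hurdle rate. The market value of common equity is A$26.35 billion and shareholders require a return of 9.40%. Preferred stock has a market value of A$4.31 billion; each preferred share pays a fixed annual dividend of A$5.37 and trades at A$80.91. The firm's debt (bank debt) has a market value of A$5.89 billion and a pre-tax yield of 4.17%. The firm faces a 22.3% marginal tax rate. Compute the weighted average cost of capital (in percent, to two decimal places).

Cost of preferred: Rp = 5.37 / 80.91 = 6.6370%.
Total capital V = 26.35 + 4.31 + 5.89 = 36.55.
Equity: weight = 26.35/36.55 = 0.7209; cost = 9.4%.
Preferred: weight = 4.31/36.55 = 0.1179; cost = 6.637%.
Bank debt: weight = 5.89/36.55 = 0.1611; after-tax cost = 4.17% × (1 − 22.3%) = 3.2401%.
WACC = 0.7209 × 9.4000% + 0.1179 × 6.6370% + 0.1611 × 3.2401% = 8.0815%.

8.08%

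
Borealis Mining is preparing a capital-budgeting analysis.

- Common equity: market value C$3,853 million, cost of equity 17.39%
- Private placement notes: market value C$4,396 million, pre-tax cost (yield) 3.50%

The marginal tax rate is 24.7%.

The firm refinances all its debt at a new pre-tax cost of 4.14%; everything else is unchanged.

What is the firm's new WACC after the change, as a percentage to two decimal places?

After the change:
Total capital V = 3853 + 4396 = 8249.
Equity: weight = 3853/8249 = 0.4671; cost = 17.39%.
Private placement notes: weight = 4396/8249 = 0.5329; after-tax cost = 4.14% × (1 − 24.7%) = 3.1174%.
WACC = 0.4671 × 17.3900% + 0.5329 × 3.1174% = 9.7840%.

9.78%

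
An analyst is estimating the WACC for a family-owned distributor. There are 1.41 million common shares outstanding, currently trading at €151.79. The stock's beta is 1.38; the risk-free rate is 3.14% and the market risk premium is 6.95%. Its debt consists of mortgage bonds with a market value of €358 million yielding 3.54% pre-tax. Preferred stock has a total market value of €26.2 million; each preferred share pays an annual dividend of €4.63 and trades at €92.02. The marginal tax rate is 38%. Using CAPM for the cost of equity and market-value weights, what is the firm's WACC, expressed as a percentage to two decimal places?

6.09%

Cost of equity via CAPM: Re = 3.14% + 1.38 × 6.95% = 12.7310%.
Cost of preferred: Rp = 4.63 / 92.02 = 5.0315%.
Market value of equity E = 151.79 × 1.41m = 214.0239m.
Total capital V = 214.0239 + 26.2 + 358 = 598.2239.
Equity: weight = 214.0239/598.2239 = 0.3578; cost = 12.731%.
Preferred: weight = 26.2/598.2239 = 0.0438; cost = 5.0315%.
Mortgage bonds: weight = 358/598.2239 = 0.5984; after-tax cost = 3.54% × (1 − 38%) = 2.1948%.
WACC = 0.3578 × 12.7310% + 0.0438 × 5.0315% + 0.5984 × 2.1948% = 6.0885%.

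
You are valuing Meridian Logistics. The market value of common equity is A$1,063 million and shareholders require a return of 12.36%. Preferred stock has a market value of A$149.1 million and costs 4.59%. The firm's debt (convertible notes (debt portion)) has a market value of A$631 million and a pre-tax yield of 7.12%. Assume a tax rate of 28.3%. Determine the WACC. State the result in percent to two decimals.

9.25%

Total capital V = 1063 + 149.1 + 631 = 1843.1.
Equity: weight = 1063/1843.1 = 0.5767; cost = 12.36%.
Preferred: weight = 149.1/1843.1 = 0.0809; cost = 4.59%.
Convertible notes (debt portion): weight = 631/1843.1 = 0.3424; after-tax cost = 7.12% × (1 − 28.3%) = 5.1050%.
WACC = 0.5767 × 12.3600% + 0.0809 × 4.5900% + 0.3424 × 5.1050% = 9.2476%.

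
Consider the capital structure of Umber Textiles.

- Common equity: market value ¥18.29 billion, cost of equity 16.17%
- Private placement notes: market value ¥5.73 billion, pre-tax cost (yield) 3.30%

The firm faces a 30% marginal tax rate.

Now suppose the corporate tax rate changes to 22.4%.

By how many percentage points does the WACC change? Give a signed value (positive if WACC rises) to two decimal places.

+0.06 pp

Current WACC:
Total capital V = 18.29 + 5.73 = 24.02.
Equity: weight = 18.29/24.02 = 0.7614; cost = 16.17%.
Private placement notes: weight = 5.73/24.02 = 0.2386; after-tax cost = 3.3% × (1 − 30%) = 2.3100%.
WACC = 0.7614 × 16.1700% + 0.2386 × 2.3100% = 12.8637%.
After the change:
Total capital V = 18.29 + 5.73 = 24.02.
Equity: weight = 18.29/24.02 = 0.7614; cost = 16.17%.
Private placement notes: weight = 5.73/24.02 = 0.2386; after-tax cost = 3.3% × (1 − 22.4%) = 2.5608%.
WACC = 0.7614 × 16.1700% + 0.2386 × 2.5608% = 12.9235%.
Change in WACC = 12.9235% − 12.8637% = 0.0598 pp.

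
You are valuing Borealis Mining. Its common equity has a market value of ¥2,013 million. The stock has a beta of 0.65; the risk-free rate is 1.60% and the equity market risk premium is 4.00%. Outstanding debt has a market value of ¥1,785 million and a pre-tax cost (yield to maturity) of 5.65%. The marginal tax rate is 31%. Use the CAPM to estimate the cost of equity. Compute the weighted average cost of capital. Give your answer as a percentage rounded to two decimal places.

Cost of equity via CAPM: Re = 1.6% + 0.65 × 4.0% = 4.2000%.
Total capital V = 2013 + 1785 = 3798.
Equity: weight = 2013/3798 = 0.5300; cost = 4.2%.
Debt: weight = 1785/3798 = 0.4700; after-tax cost = 5.65% × (1 − 31%) = 3.8985%.
WACC = 0.5300 × 4.2000% + 0.4700 × 3.8985% = 4.0583%.

4.06%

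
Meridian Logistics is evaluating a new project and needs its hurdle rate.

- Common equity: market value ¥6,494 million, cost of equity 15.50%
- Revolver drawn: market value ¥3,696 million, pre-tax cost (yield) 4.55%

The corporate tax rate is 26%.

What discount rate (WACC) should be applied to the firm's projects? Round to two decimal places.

Total capital V = 6494 + 3696 = 10190.
Equity: weight = 6494/10190 = 0.6373; cost = 15.5%.
Revolver drawn: weight = 3696/10190 = 0.3627; after-tax cost = 4.55% × (1 − 26%) = 3.3670%.
WACC = 0.6373 × 15.5000% + 0.3627 × 3.3670% = 11.0993%.

11.10%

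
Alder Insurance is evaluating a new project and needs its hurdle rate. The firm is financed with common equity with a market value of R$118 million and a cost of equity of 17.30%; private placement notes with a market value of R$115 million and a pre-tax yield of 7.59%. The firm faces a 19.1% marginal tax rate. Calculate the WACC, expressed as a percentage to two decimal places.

Total capital V = 118 + 115 = 233.
Equity: weight = 118/233 = 0.5064; cost = 17.3%.
Private placement notes: weight = 115/233 = 0.4936; after-tax cost = 7.59% × (1 − 19.1%) = 6.1403%.
WACC = 0.5064 × 17.3000% + 0.4936 × 6.1403% = 11.7920%.

11.79%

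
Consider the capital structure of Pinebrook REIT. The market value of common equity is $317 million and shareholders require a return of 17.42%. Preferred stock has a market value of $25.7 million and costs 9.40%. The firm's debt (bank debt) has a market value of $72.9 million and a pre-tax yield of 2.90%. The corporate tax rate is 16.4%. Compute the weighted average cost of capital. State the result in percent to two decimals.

Total capital V = 317 + 25.7 + 72.9 = 415.6.
Equity: weight = 317/415.6 = 0.7628; cost = 17.42%.
Preferred: weight = 25.7/415.6 = 0.0618; cost = 9.4%.
Bank debt: weight = 72.9/415.6 = 0.1754; after-tax cost = 2.9% × (1 − 16.4%) = 2.4244%.
WACC = 0.7628 × 17.4200% + 0.0618 × 9.4000% + 0.1754 × 2.4244% = 14.2937%.

14.29%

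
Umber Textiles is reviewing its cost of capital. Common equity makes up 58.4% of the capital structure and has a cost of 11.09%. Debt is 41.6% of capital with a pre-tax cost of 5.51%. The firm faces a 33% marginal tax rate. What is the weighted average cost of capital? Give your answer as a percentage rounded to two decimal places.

After-tax cost of debt = 5.51% × (1 − 33%) = 3.6917%.
WACC = 0.584 × 11.0900% + 0.416 × 3.6917% = 8.0123%.

8.01%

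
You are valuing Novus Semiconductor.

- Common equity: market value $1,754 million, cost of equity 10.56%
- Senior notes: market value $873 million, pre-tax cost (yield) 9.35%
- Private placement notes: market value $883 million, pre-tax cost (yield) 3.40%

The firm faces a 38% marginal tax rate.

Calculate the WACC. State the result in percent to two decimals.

Total capital V = 1754 + 873 + 883 = 3510.
Equity: weight = 1754/3510 = 0.4997; cost = 10.56%.
Senior notes: weight = 873/3510 = 0.2487; after-tax cost = 9.35% × (1 − 38%) = 5.7970%.
Private placement notes: weight = 883/3510 = 0.2516; after-tax cost = 3.4% × (1 − 38%) = 2.1080%.
WACC = 0.4997 × 10.5600% + 0.2487 × 5.7970% + 0.2516 × 2.1080% = 7.2491%.

7.25%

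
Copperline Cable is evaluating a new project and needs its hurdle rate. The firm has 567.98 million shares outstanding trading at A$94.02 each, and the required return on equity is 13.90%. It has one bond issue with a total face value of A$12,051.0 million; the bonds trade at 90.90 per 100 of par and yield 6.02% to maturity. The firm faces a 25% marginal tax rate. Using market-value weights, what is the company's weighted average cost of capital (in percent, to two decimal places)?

12.30%

Market value of equity E = 94.02 × 567.98m = 53401.4796m. Market value of debt D = 12051m × 90.9/100 = 10954.359m.
Total capital V = 53401.4796 + 10954.359 = 64355.8386.
Equity: weight = 53401.4796/64355.8386 = 0.8298; cost = 13.9%.
Bonds outstanding: weight = 10954.359/64355.8386 = 0.1702; after-tax cost = 6.02% × (1 − 25%) = 4.5150%.
WACC = 0.8298 × 13.9000% + 0.1702 × 4.5150% = 12.3025%.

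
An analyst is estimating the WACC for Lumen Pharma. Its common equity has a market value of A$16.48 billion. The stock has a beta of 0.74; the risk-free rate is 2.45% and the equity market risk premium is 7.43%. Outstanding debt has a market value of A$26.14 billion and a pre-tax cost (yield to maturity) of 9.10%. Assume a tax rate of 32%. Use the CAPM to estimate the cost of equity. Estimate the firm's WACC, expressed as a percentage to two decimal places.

Cost of equity via CAPM: Re = 2.45% + 0.74 × 7.43% = 7.9482%.
Total capital V = 16.48 + 26.14 = 42.62.
Equity: weight = 16.48/42.62 = 0.3867; cost = 7.9482%.
Debt: weight = 26.14/42.62 = 0.6133; after-tax cost = 9.1% × (1 − 32%) = 6.1880%.
WACC = 0.3867 × 7.9482% + 0.6133 × 6.1880% = 6.8686%.

6.87%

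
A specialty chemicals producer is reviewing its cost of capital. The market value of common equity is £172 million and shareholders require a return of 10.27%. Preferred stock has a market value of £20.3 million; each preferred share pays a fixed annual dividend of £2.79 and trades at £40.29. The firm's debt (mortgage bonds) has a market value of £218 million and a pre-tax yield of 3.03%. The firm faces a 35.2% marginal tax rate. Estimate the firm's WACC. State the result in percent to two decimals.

5.69%

Cost of preferred: Rp = 2.79 / 40.29 = 6.9248%.
Total capital V = 172 + 20.3 + 218 = 410.3.
Equity: weight = 172/410.3 = 0.4192; cost = 10.27%.
Preferred: weight = 20.3/410.3 = 0.0495; cost = 6.9248%.
Mortgage bonds: weight = 218/410.3 = 0.5313; after-tax cost = 3.03% × (1 − 35.2%) = 1.9634%.
WACC = 0.4192 × 10.2700% + 0.0495 × 6.9248% + 0.5313 × 1.9634% = 5.6911%.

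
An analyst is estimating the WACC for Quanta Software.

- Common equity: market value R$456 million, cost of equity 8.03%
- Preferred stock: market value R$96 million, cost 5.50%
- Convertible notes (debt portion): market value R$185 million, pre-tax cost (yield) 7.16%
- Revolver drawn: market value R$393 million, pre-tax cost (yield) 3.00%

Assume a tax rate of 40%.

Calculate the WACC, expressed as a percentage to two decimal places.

Total capital V = 456 + 96 + 185 + 393 = 1130.
Equity: weight = 456/1130 = 0.4035; cost = 8.03%.
Preferred: weight = 96/1130 = 0.0850; cost = 5.5%.
Convertible notes (debt portion): weight = 185/1130 = 0.1637; after-tax cost = 7.16% × (1 − 40%) = 4.2960%.
Revolver drawn: weight = 393/1130 = 0.3478; after-tax cost = 3% × (1 − 40%) = 1.8000%.
WACC = 0.4035 × 8.0300% + 0.0850 × 5.5000% + 0.1637 × 4.2960% + 0.3478 × 1.8000% = 5.0370%.

5.04%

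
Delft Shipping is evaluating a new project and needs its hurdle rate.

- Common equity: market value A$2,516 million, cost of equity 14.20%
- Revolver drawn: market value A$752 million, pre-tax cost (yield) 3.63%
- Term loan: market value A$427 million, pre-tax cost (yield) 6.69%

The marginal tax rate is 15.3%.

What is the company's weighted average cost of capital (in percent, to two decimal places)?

Total capital V = 2516 + 752 + 427 = 3695.
Equity: weight = 2516/3695 = 0.6809; cost = 14.2%.
Revolver drawn: weight = 752/3695 = 0.2035; after-tax cost = 3.63% × (1 − 15.3%) = 3.0746%.
Term loan: weight = 427/3695 = 0.1156; after-tax cost = 6.69% × (1 − 15.3%) = 5.6664%.
WACC = 0.6809 × 14.2000% + 0.2035 × 3.0746% + 0.1156 × 5.6664% = 10.9496%.

10.95%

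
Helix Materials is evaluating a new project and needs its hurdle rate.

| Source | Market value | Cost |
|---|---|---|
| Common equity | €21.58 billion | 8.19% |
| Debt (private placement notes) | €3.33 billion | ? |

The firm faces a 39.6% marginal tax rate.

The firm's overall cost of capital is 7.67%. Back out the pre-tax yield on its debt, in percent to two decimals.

7.12%

Total capital V = 21.58 + 3.33 = 24.91.
Equity weight = 21.58/24.91 = 0.8663.
Private placement notes weight = 3.33/24.91 = 0.1337.
Equity contribution = 0.8663 × 8.19% = 7.0952%.
Remaining for debt = 7.67% − 7.0952% = 0.5748%.
Rd × (1 − 39.6%) × 0.1337 = 0.5748%  ⇒  Rd = 7.1195%.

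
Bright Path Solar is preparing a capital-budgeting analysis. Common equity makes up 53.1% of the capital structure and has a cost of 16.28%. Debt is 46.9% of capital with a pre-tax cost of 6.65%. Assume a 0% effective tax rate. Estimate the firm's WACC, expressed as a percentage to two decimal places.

11.76%

After-tax cost of debt = 6.65% × (1 − 0%) = 6.6500%.
WACC = 0.531 × 16.2800% + 0.469 × 6.6500% = 11.7635%.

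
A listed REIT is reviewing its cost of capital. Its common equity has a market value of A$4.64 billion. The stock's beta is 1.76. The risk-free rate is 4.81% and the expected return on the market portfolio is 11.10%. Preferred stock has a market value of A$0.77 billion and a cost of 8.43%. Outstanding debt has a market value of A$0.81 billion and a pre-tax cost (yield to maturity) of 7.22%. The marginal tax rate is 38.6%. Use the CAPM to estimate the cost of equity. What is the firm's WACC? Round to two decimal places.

Market risk premium = 11.1% − 4.81% = 6.29%.
Cost of equity via CAPM: Re = 4.81% + 1.76 × 6.29% = 15.8804%.
Total capital V = 4.64 + 0.77 + 0.81 = 6.22.
Equity: weight = 4.64/6.22 = 0.7460; cost = 15.8804%.
Preferred: weight = 0.77/6.22 = 0.1238; cost = 8.43%.
Debt: weight = 0.81/6.22 = 0.1302; after-tax cost = 7.22% × (1 − 38.6%) = 4.4331%.
WACC = 0.7460 × 15.8804% + 0.1238 × 8.4300% + 0.1302 × 4.4331% = 13.4674%.

13.47%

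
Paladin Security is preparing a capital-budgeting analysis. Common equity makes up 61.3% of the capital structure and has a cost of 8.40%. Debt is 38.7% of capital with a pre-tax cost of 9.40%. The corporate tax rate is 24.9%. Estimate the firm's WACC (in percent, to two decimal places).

After-tax cost of debt = 9.4% × (1 − 24.9%) = 7.0594%.
WACC = 0.613 × 8.4000% + 0.387 × 7.0594% = 7.8812%.

7.88%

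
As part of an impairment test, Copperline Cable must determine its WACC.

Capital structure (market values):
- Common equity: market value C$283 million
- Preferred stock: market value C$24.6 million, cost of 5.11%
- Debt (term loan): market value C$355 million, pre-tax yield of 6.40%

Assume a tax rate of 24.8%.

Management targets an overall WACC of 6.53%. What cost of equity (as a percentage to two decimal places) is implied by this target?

8.81%

Total capital V = 283 + 24.6 + 355 = 662.6.
Equity weight = 283/662.6 = 0.4271.
Preferred weight = 24.6/662.6 = 0.0371.
Term loan weight = 355/662.6 = 0.5358.
Debt contribution = 0.5358 × 6.4% × (1 − 24.8%) = 2.5785%.
Preferred contribution = 0.0371 × 5.11% = 0.1897%.
Required equity contribution = 6.53% − 2.7683% = 3.7617%.
Re = 3.7617% / 0.4271 = 8.8075%.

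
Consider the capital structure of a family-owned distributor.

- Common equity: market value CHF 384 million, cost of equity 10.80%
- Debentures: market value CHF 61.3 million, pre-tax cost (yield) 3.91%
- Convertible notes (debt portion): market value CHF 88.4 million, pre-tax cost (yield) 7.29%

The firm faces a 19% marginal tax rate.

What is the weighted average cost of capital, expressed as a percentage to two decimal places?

9.11%

Total capital V = 384 + 61.3 + 88.4 = 533.7.
Equity: weight = 384/533.7 = 0.7195; cost = 10.8%.
Debentures: weight = 61.3/533.7 = 0.1149; after-tax cost = 3.91% × (1 − 19%) = 3.1671%.
Convertible notes (debt portion): weight = 88.4/533.7 = 0.1656; after-tax cost = 7.29% × (1 − 19%) = 5.9049%.
WACC = 0.7195 × 10.8000% + 0.1149 × 3.1671% + 0.1656 × 5.9049% = 9.1125%.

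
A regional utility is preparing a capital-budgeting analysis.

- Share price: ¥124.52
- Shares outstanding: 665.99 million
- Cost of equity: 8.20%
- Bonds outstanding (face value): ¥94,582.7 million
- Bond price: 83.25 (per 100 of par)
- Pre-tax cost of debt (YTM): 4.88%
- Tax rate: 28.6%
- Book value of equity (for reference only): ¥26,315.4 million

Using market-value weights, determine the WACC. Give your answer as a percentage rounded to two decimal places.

Market value of equity E = 124.52 × 665.99m = 82929.0748m. Market value of debt D = 94582.7m × 83.25/100 = 78740.09775m.
Total capital V = 82929.0748 + 78740.09775 = 161669.17255.
Equity: weight = 82929.0748/161669.17255 = 0.5130; cost = 8.2%.
Bonds outstanding: weight = 78740.09775/161669.17255 = 0.4870; after-tax cost = 4.88% × (1 − 28.6%) = 3.4843%.
WACC = 0.5130 × 8.2000% + 0.4870 × 3.4843% = 5.9033%.

5.90%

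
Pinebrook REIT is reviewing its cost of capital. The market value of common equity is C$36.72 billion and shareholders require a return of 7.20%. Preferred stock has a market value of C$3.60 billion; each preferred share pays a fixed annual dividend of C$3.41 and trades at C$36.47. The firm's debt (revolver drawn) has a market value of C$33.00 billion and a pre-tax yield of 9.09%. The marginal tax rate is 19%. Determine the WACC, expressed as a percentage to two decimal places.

Cost of preferred: Rp = 3.41 / 36.47 = 9.3502%.
Total capital V = 36.72 + 3.6 + 33 = 73.32.
Equity: weight = 36.72/73.32 = 0.5008; cost = 7.2%.
Preferred: weight = 3.6/73.32 = 0.0491; cost = 9.3502%.
Revolver drawn: weight = 33/73.32 = 0.4501; after-tax cost = 9.09% × (1 − 19%) = 7.3629%.
WACC = 0.5008 × 7.2000% + 0.0491 × 9.3502% + 0.4501 × 7.3629% = 7.3789%.

7.38%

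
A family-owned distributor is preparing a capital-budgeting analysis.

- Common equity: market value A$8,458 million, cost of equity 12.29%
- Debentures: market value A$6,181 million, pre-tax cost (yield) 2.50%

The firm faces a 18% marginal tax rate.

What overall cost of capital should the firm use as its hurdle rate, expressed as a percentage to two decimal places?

Total capital V = 8458 + 6181 = 14639.
Equity: weight = 8458/14639 = 0.5778; cost = 12.29%.
Debentures: weight = 6181/14639 = 0.4222; after-tax cost = 2.5% × (1 − 18%) = 2.0500%.
WACC = 0.5778 × 12.2900% + 0.4222 × 2.0500% = 7.9664%.

7.97%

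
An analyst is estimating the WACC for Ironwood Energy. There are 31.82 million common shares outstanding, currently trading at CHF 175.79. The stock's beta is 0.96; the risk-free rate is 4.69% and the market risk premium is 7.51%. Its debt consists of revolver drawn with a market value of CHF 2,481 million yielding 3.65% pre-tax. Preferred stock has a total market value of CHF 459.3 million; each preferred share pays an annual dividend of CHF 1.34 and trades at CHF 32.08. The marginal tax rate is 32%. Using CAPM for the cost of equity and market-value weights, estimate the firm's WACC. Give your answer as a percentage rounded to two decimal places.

Cost of equity via CAPM: Re = 4.69% + 0.96 × 7.51% = 11.8996%.
Cost of preferred: Rp = 1.34 / 32.08 = 4.1771%.
Market value of equity E = 175.79 × 31.82m = 5593.6378m.
Total capital V = 5593.6378 + 459.3 + 2481 = 8533.9378.
Equity: weight = 5593.6378/8533.9378 = 0.6555; cost = 11.8996%.
Preferred: weight = 459.3/8533.9378 = 0.0538; cost = 4.1771%.
Revolver drawn: weight = 2481/8533.9378 = 0.2907; after-tax cost = 3.65% × (1 − 32%) = 2.4820%.
WACC = 0.6555 × 11.8996% + 0.0538 × 4.1771% + 0.2907 × 2.4820% = 8.7461%.

8.75%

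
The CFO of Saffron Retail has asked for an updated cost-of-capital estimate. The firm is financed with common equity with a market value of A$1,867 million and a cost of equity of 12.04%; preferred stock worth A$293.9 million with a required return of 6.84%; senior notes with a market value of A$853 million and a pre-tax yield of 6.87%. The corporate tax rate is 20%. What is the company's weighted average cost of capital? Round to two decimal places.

Total capital V = 1867 + 293.9 + 853 = 3013.9.
Equity: weight = 1867/3013.9 = 0.6195; cost = 12.04%.
Preferred: weight = 293.9/3013.9 = 0.0975; cost = 6.84%.
Senior notes: weight = 853/3013.9 = 0.2830; after-tax cost = 6.87% × (1 − 20%) = 5.4960%.
WACC = 0.6195 × 12.0400% + 0.0975 × 6.8400% + 0.2830 × 5.4960% = 9.6808%.

9.68%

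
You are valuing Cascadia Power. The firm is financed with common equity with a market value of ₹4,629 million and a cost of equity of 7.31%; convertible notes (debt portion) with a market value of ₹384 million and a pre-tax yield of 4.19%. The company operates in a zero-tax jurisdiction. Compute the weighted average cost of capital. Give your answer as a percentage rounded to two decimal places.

Total capital V = 4629 + 384 = 5013.
Equity: weight = 4629/5013 = 0.9234; cost = 7.31%.
Convertible notes (debt portion): weight = 384/5013 = 0.0766; after-tax cost = 4.19% × (1 − 0%) = 4.1900%.
WACC = 0.9234 × 7.3100% + 0.0766 × 4.1900% = 7.0710%.

7.07%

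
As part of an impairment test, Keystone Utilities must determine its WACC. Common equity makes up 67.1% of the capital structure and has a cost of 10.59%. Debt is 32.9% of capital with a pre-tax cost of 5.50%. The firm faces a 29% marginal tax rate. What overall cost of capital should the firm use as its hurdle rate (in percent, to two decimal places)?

8.39%

After-tax cost of debt = 5.5% × (1 − 29%) = 3.9050%.
WACC = 0.671 × 10.5900% + 0.329 × 3.9050% = 8.3906%.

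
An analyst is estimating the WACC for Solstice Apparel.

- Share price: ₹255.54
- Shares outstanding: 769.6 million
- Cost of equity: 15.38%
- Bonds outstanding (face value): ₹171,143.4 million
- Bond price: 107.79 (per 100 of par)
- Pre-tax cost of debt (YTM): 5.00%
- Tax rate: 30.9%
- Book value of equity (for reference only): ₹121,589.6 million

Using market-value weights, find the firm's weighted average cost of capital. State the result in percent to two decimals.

Market value of equity E = 255.54 × 769.6m = 196663.584m. Market value of debt D = 171143.4m × 107.79/100 = 184475.47086m.
Total capital V = 196663.584 + 184475.47086 = 381139.05486.
Equity: weight = 196663.584/381139.05486 = 0.5160; cost = 15.38%.
Bonds outstanding: weight = 184475.47086/381139.05486 = 0.4840; after-tax cost = 5% × (1 − 30.9%) = 3.4550%.
WACC = 0.5160 × 15.3800% + 0.4840 × 3.4550% = 9.6082%.

9.61%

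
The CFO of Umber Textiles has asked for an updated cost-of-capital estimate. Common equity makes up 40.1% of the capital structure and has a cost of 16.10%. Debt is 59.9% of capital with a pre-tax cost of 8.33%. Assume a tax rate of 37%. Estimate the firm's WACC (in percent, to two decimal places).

After-tax cost of debt = 8.33% × (1 − 37%) = 5.2479%.
WACC = 0.401 × 16.1000% + 0.599 × 5.2479% = 9.5996%.

9.60%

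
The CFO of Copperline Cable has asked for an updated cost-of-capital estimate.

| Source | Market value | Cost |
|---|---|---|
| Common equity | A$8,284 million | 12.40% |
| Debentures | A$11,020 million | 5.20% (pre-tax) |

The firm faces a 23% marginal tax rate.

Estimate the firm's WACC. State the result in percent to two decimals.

7.61%

Total capital V = 8284 + 11020 = 19304.
Equity: weight = 8284/19304 = 0.4291; cost = 12.4%.
Debentures: weight = 11020/19304 = 0.5709; after-tax cost = 5.2% × (1 − 23%) = 4.0040%.
WACC = 0.4291 × 12.4000% + 0.5709 × 4.0040% = 7.6070%.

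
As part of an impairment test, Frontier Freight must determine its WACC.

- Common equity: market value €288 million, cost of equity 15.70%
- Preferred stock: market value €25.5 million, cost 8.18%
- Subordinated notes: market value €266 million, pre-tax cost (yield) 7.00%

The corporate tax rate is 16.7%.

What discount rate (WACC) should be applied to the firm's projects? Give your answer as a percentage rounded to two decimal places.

10.84%

Total capital V = 288 + 25.5 + 266 = 579.5.
Equity: weight = 288/579.5 = 0.4970; cost = 15.7%.
Preferred: weight = 25.5/579.5 = 0.0440; cost = 8.18%.
Subordinated notes: weight = 266/579.5 = 0.4590; after-tax cost = 7% × (1 − 16.7%) = 5.8310%.
WACC = 0.4970 × 15.7000% + 0.0440 × 8.1800% + 0.4590 × 5.8310% = 10.8391%.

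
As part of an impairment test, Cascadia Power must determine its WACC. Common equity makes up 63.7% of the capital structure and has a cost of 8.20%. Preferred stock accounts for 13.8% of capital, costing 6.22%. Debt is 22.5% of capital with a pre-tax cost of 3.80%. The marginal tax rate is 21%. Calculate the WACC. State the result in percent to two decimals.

6.76%

After-tax cost of debt = 3.8% × (1 − 21%) = 3.0020%.
WACC = 0.637 × 8.2000% + 0.138 × 6.2200% + 0.225 × 3.0020% = 6.7572%.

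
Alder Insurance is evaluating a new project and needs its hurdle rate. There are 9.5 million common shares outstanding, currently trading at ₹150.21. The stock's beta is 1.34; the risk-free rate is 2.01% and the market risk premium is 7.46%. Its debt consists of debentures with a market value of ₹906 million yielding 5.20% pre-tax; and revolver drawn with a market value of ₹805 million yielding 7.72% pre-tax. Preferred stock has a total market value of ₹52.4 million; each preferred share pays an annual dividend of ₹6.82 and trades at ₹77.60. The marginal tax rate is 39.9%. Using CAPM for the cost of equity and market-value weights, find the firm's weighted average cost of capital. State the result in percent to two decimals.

7.57%

Cost of equity via CAPM: Re = 2.01% + 1.34 × 7.46% = 12.0064%.
Cost of preferred: Rp = 6.82 / 77.6 = 8.7887%.
Market value of equity E = 150.21 × 9.5m = 1426.995m.
Total capital V = 1426.995 + 52.4 + 906 + 805 = 3190.395.
Equity: weight = 1426.995/3190.395 = 0.4473; cost = 12.0064%.
Preferred: weight = 52.4/3190.395 = 0.0164; cost = 8.7887%.
Debentures: weight = 906/3190.395 = 0.2840; after-tax cost = 5.2% × (1 − 39.9%) = 3.1252%.
Revolver drawn: weight = 805/3190.395 = 0.2523; after-tax cost = 7.72% × (1 − 39.9%) = 4.6397%.
WACC = 0.4473 × 12.0064% + 0.0164 × 8.7887% + 0.2840 × 3.1252% + 0.2523 × 4.6397% = 7.5727%.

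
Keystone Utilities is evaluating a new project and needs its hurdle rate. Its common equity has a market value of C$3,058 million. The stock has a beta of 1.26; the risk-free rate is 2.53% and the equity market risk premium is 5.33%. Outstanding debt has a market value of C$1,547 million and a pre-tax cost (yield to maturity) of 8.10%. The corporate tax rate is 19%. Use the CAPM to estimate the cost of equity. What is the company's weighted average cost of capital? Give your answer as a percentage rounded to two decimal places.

Cost of equity via CAPM: Re = 2.53% + 1.26 × 5.33% = 9.2458%.
Total capital V = 3058 + 1547 = 4605.
Equity: weight = 3058/4605 = 0.6641; cost = 9.2458%.
Debt: weight = 1547/4605 = 0.3359; after-tax cost = 8.1% × (1 − 19%) = 6.5610%.
WACC = 0.6641 × 9.2458% + 0.3359 × 6.5610% = 8.3439%.

8.34%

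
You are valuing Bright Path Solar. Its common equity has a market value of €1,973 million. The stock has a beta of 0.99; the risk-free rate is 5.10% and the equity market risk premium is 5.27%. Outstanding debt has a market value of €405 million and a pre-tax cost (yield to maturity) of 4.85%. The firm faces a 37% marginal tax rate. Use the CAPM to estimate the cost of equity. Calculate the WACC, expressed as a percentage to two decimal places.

Cost of equity via CAPM: Re = 5.1% + 0.99 × 5.27% = 10.3173%.
Total capital V = 1973 + 405 = 2378.
Equity: weight = 1973/2378 = 0.8297; cost = 10.3173%.
Debt: weight = 405/2378 = 0.1703; after-tax cost = 4.85% × (1 − 37%) = 3.0555%.
WACC = 0.8297 × 10.3173% + 0.1703 × 3.0555% = 9.0805%.

9.08%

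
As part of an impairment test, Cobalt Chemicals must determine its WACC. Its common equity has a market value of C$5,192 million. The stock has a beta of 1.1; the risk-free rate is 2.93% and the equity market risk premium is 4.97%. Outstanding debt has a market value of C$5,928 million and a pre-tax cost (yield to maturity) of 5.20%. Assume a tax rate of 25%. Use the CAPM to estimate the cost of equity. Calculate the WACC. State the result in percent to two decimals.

Cost of equity via CAPM: Re = 2.93% + 1.1 × 4.97% = 8.3970%.
Total capital V = 5192 + 5928 = 11120.
Equity: weight = 5192/11120 = 0.4669; cost = 8.397%.
Debt: weight = 5928/11120 = 0.5331; after-tax cost = 5.2% × (1 − 25%) = 3.9000%.
WACC = 0.4669 × 8.3970% + 0.5331 × 3.9000% = 5.9997%.

6.00%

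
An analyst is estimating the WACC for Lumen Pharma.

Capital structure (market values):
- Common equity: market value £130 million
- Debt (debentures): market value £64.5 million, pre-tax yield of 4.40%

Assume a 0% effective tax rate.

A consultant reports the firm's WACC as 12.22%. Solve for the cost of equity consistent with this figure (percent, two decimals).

16.10%

Total capital V = 130 + 64.5 = 194.5.
Equity weight = 130/194.5 = 0.6684.
Debentures weight = 64.5/194.5 = 0.3316.
Debt contribution = 0.3316 × 4.4% × (1 − 0%) = 1.4591%.
Required equity contribution = 12.22% − 1.4591% = 10.7609%.
Re = 10.7609% / 0.6684 = 16.0999%.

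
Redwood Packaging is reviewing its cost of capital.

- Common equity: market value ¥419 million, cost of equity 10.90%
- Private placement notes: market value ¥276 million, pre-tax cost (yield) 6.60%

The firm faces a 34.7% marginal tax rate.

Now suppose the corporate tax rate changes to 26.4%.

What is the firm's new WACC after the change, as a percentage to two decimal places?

After the change:
Total capital V = 419 + 276 = 695.
Equity: weight = 419/695 = 0.6029; cost = 10.9%.
Private placement notes: weight = 276/695 = 0.3971; after-tax cost = 6.6% × (1 − 26.4%) = 4.8576%.
WACC = 0.6029 × 10.9000% + 0.3971 × 4.8576% = 8.5004%.

8.50%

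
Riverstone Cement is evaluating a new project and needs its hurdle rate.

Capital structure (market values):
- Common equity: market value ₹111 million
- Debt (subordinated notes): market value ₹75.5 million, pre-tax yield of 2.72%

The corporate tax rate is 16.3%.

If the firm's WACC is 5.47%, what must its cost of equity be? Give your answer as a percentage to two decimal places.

Total capital V = 111 + 75.5 = 186.5.
Equity weight = 111/186.5 = 0.5952.
Subordinated notes weight = 75.5/186.5 = 0.4048.
Debt contribution = 0.4048 × 2.72% × (1 − 16.3%) = 0.9216%.
Required equity contribution = 5.47% − 0.9216% = 4.5484%.
Re = 4.5484% / 0.5952 = 7.6421%.

7.64%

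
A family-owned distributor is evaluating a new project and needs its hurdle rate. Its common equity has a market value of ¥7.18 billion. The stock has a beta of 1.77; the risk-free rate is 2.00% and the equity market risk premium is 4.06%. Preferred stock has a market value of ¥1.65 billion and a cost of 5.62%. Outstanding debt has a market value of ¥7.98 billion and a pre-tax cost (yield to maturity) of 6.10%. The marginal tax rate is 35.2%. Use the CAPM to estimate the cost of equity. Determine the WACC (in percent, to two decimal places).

Cost of equity via CAPM: Re = 2.0% + 1.77 × 4.06% = 9.1862%.
Total capital V = 7.18 + 1.65 + 7.98 = 16.81.
Equity: weight = 7.18/16.81 = 0.4271; cost = 9.1862%.
Preferred: weight = 1.65/16.81 = 0.0982; cost = 5.62%.
Debt: weight = 7.98/16.81 = 0.4747; after-tax cost = 6.1% × (1 − 35.2%) = 3.9528%.
WACC = 0.4271 × 9.1862% + 0.0982 × 5.6200% + 0.4747 × 3.9528% = 6.3518%.

6.35%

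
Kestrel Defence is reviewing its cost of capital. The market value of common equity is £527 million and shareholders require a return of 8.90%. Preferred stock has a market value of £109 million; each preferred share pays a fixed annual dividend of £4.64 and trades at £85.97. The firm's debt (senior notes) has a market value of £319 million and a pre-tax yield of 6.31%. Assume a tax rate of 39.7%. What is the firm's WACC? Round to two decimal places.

Cost of preferred: Rp = 4.64 / 85.97 = 5.3972%.
Total capital V = 527 + 109 + 319 = 955.
Equity: weight = 527/955 = 0.5518; cost = 8.9%.
Preferred: weight = 109/955 = 0.1141; cost = 5.3972%.
Senior notes: weight = 319/955 = 0.3340; after-tax cost = 6.31% × (1 − 39.7%) = 3.8049%.
WACC = 0.5518 × 8.9000% + 0.1141 × 5.3972% + 0.3340 × 3.8049% = 6.7983%.

6.80%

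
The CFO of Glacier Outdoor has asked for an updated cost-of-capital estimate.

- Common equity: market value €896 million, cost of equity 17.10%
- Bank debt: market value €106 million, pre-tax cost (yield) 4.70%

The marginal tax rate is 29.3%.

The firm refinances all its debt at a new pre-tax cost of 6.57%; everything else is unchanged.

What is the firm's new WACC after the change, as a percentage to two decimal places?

15.78%

After the change:
Total capital V = 896 + 106 = 1002.
Equity: weight = 896/1002 = 0.8942; cost = 17.1%.
Bank debt: weight = 106/1002 = 0.1058; after-tax cost = 6.57% × (1 − 29.3%) = 4.6450%.
WACC = 0.8942 × 17.1000% + 0.1058 × 4.6450% = 15.7824%.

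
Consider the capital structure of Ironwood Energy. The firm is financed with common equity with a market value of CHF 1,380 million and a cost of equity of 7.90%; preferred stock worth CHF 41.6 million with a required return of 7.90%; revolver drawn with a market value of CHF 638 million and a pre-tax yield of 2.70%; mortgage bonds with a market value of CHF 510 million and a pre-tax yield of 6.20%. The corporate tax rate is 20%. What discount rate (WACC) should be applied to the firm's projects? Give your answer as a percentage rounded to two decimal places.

Total capital V = 1380 + 41.6 + 638 + 510 = 2569.6.
Equity: weight = 1380/2569.6 = 0.5370; cost = 7.9%.
Preferred: weight = 41.6/2569.6 = 0.0162; cost = 7.9%.
Revolver drawn: weight = 638/2569.6 = 0.2483; after-tax cost = 2.7% × (1 − 20%) = 2.1600%.
Mortgage bonds: weight = 510/2569.6 = 0.1985; after-tax cost = 6.2% × (1 − 20%) = 4.9600%.
WACC = 0.5370 × 7.9000% + 0.0162 × 7.9000% + 0.2483 × 2.1600% + 0.1985 × 4.9600% = 5.8913%.

5.89%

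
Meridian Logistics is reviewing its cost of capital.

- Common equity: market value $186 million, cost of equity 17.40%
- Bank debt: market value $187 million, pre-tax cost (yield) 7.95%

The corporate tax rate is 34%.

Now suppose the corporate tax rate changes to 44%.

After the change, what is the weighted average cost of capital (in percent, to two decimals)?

After the change:
Total capital V = 186 + 187 = 373.
Equity: weight = 186/373 = 0.4987; cost = 17.4%.
Bank debt: weight = 187/373 = 0.5013; after-tax cost = 7.95% × (1 − 44%) = 4.4520%.
WACC = 0.4987 × 17.4000% + 0.5013 × 4.4520% = 10.9086%.

10.91%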